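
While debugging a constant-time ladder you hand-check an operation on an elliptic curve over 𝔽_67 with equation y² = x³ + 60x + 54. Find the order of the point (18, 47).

8

2P: tangent at (18, 47): λ = (3·18² + 60)/(2·47) ≡ 27/27. 27⁻¹ ≡ 5 (mod 67), so λ ≡ 27·5 ≡ 1.
  x = λ² - 18 - 18 = 1 - 36 ≡ 32; y = λ·(18 - 32) - 47 ≡ 6. → (32, 6)
3P: (32, 6) + (18, 47). λ = (47 - 6)/(18 - 32) ≡ 41/53 mod 67. 53⁻¹ ≡ 43 (mod 67), so λ ≡ 21.
  x = λ² - 32 - 18 = 441 - 50 ≡ 56; y = λ·(32 - 56) - 6 ≡ 26. → (56, 26)
4P: (56, 26) + (18, 47). λ = (47 - 26)/(18 - 56) ≡ 21/29 mod 67. 29⁻¹ ≡ 37 (mod 67), so λ ≡ 40.
  x = λ² - 56 - 18 = 1600 - 74 ≡ 52; y = λ·(56 - 52) - 26 ≡ 0. → (52, 0)
5P: (52, 0) + (18, 47). λ = (47 - 0)/(18 - 52) ≡ 47/33 mod 67. 33⁻¹ ≡ 65 (mod 67), so λ ≡ 40.
  x = λ² - 52 - 18 = 1600 - 70 ≡ 56; y = λ·(52 - 56) - 0 ≡ 41. → (56, 41)
6P: (56, 41) + (18, 47). λ = (47 - 41)/(18 - 56) ≡ 6/29 mod 67. 29⁻¹ ≡ 37 (mod 67), so λ ≡ 21.
  x = λ² - 56 - 18 = 441 - 74 ≡ 32; y = λ·(56 - 32) - 41 ≡ 61. → (32, 61)
7P: (32, 61) + (18, 47). λ = (47 - 61)/(18 - 32) ≡ 53/53 mod 67. 53⁻¹ ≡ 43 (mod 67) since 53·43 = 2279 ≡ 1, so λ ≡ 1.
  x = λ² - 32 - 18 = 1 - 50 ≡ 18; y = λ·(32 - 18) - 61 ≡ 20. → (18, 20)
8P: (18, 20) + (18, 47): same x and y₁ ≡ -y₂, so the sum is 𝒪.
8P = 𝒪, so the order is 8.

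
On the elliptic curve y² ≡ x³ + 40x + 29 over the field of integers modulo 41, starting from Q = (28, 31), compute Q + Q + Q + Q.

Repeated addition: build up to 4Q.
2Q: tangent at (28, 31): λ = (3·28² + 40)/(2·31) ≡ 14/21. 21⁻¹ ≡ 2 (mod 41), so λ ≡ 14·2 ≡ 28.
  x = λ² - 28 - 28 = 784 - 56 ≡ 31; y = λ·(28 - 31) - 31 ≡ 8. → (31, 8)
3Q: (31, 8) + (28, 31). λ = (31 - 8)/(28 - 31) ≡ 23/38 mod 41. 38⁻¹ ≡ 27 (mod 41), so λ ≡ 6.
  x = λ² - 31 - 28 = 36 - 59 ≡ 18; y = λ·(31 - 18) - 8 ≡ 29. → (18, 29)
4Q: (18, 29) + (28, 31). λ = (31 - 29)/(28 - 18) ≡ 2/10 mod 41. 10⁻¹ ≡ 37 (mod 41), so λ ≡ 33.
  x = λ² - 18 - 28 = 1089 - 46 ≡ 18; y = λ·(18 - 18) - 29 ≡ 12. → (18, 12)

(18, 12)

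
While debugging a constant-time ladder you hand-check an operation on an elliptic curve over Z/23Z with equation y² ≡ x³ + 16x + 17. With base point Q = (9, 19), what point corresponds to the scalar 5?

(21, 0)

Double-and-add on 5 = (101)₂. Start with Q = (9, 19) for the leading 1-bit.
double: tangent at (9, 19): λ = (3·9² + 16)/(2·19) ≡ 6/15. 15⁻¹ ≡ 20 (mod 23) since 15·20 = 300 ≡ 1, so λ ≡ 6·20 ≡ 5.
  x = λ² - 9 - 9 = 25 - 18 ≡ 7; y = λ·(9 - 7) - 19 ≡ 14. → (7, 14)
double: tangent at (7, 14): λ = (3·7² + 16)/(2·14) ≡ 2/5. 5⁻¹ ≡ 14 (mod 23) since 5·14 = 70 ≡ 1, so λ ≡ 2·14 ≡ 5.
  x = λ² - 7 - 7 = 25 - 14 ≡ 11; y = λ·(7 - 11) - 14 ≡ 12. → (11, 12)
add Q: (11, 12) + (9, 19). λ = (19 - 12)/(9 - 11) ≡ 7/21 mod 23. 21⁻¹ ≡ 11 (mod 23) since 21·11 = 231 ≡ 1, so λ ≡ 8.
  x = λ² - 11 - 9 = 64 - 20 ≡ 21; y = λ·(11 - 21) - 12 ≡ 0. → (21, 0)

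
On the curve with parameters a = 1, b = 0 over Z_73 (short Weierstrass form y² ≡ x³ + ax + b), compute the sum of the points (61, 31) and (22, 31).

(61, 31) + (22, 31). λ = (31 - 31)/(22 - 61) ≡ 0/34 mod 73. 34⁻¹ ≡ 58 (mod 73), so λ ≡ 0.
  x = λ² - 61 - 22 = 0 - 83 ≡ 63; y = λ·(61 - 63) - 31 ≡ 42. → (63, 42)

(63, 42)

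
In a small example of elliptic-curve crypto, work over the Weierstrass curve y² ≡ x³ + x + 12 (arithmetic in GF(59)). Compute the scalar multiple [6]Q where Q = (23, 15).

(54, 0)

Double-and-add on 6 = (110)₂. Start with Q = (23, 15) for the leading 1-bit.
double: tangent at (23, 15): λ = (3·23² + 1)/(2·15) ≡ 54/30. 30⁻¹ ≡ 2 (mod 59), so λ ≡ 54·2 ≡ 49.
  x = λ² - 23 - 23 = 2401 - 46 ≡ 54; y = λ·(23 - 54) - 15 ≡ 0. → (54, 0)
add Q: (54, 0) + (23, 15). λ = (15 - 0)/(23 - 54) ≡ 15/28 mod 59. 28⁻¹ ≡ 19 (mod 59) since 28·19 = 532 ≡ 1, so λ ≡ 49.
  x = λ² - 54 - 23 = 2401 - 77 ≡ 23; y = λ·(54 - 23) - 0 ≡ 44. → (23, 44)
double: tangent at (23, 44): λ = (3·23² + 1)/(2·44) ≡ 54/29. 29⁻¹ ≡ 57 (mod 59), so λ ≡ 54·57 ≡ 10.
  x = λ² - 23 - 23 = 100 - 46 ≡ 54; y = λ·(23 - 54) - 44 ≡ 0. → (54, 0)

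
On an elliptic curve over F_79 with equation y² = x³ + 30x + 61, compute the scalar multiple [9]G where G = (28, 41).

(33, 4)

Repeated addition: build up to 9G.
2G: tangent at (28, 41): λ = (3·28² + 30)/(2·41) ≡ 12/3. 3⁻¹ ≡ 53 (mod 79) since 3·53 = 159 ≡ 1, so λ ≡ 12·53 ≡ 4.
  x = λ² - 28 - 28 = 16 - 56 ≡ 39; y = λ·(28 - 39) - 41 ≡ 73. → (39, 73)
3G: (39, 73) + (28, 41). λ = (41 - 73)/(28 - 39) ≡ 47/68 mod 79. 68⁻¹ ≡ 43 (mod 79), so λ ≡ 46.
  x = λ² - 39 - 28 = 2116 - 67 ≡ 74; y = λ·(39 - 74) - 73 ≡ 55. → (74, 55)
4G: (74, 55) + (28, 41). λ = (41 - 55)/(28 - 74) ≡ 65/33 mod 79. 33⁻¹ ≡ 12 (mod 79), so λ ≡ 69.
  x = λ² - 74 - 28 = 4761 - 102 ≡ 77; y = λ·(74 - 77) - 55 ≡ 54. → (77, 54)
5G: (77, 54) + (28, 41). λ = (41 - 54)/(28 - 77) ≡ 66/30 mod 79. 30⁻¹ ≡ 29 (mod 79), so λ ≡ 18.
  x = λ² - 77 - 28 = 324 - 105 ≡ 61; y = λ·(77 - 61) - 54 ≡ 76. → (61, 76)
6G: (61, 76) + (28, 41). λ = (41 - 76)/(28 - 61) ≡ 44/46 mod 79. 46⁻¹ ≡ 67 (mod 79), so λ ≡ 25.
  x = λ² - 61 - 28 = 625 - 89 ≡ 62; y = λ·(61 - 62) - 76 ≡ 57. → (62, 57)
7G: (62, 57) + (28, 41). λ = (41 - 57)/(28 - 62) ≡ 63/45 mod 79. 45⁻¹ ≡ 72 (mod 79), so λ ≡ 33.
  x = λ² - 62 - 28 = 1089 - 90 ≡ 51; y = λ·(62 - 51) - 57 ≡ 69. → (51, 69)
8G: (51, 69) + (28, 41). λ = (41 - 69)/(28 - 51) ≡ 51/56 mod 79. 56⁻¹ ≡ 24 (mod 79), so λ ≡ 39.
  x = λ² - 51 - 28 = 1521 - 79 ≡ 20; y = λ·(51 - 20) - 69 ≡ 34. → (20, 34)
9G: (20, 34) + (28, 41). λ = (41 - 34)/(28 - 20) ≡ 7/8 mod 79. 8⁻¹ ≡ 10 (mod 79) since 8·10 = 80 ≡ 1, so λ ≡ 70.
  x = λ² - 20 - 28 = 4900 - 48 ≡ 33; y = λ·(20 - 33) - 34 ≡ 4. → (33, 4)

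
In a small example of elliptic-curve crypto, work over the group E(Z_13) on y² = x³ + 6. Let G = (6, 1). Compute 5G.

(5, 12)

Double-and-add on 5 = (101)₂. Start with G = (6, 1) for the leading 1-bit.
double: tangent at (6, 1): λ = (3·6² + 0)/(2·1) ≡ 4/2. 2⁻¹ ≡ 7 (mod 13), so λ ≡ 4·7 ≡ 2.
  x = λ² - 6 - 6 = 4 - 12 ≡ 5; y = λ·(6 - 5) - 1 ≡ 1. → (5, 1)
double: tangent at (5, 1): λ = (3·5² + 0)/(2·1) ≡ 10/2. 2⁻¹ ≡ 7 (mod 13), so λ ≡ 10·7 ≡ 5.
  x = λ² - 5 - 5 = 25 - 10 ≡ 2; y = λ·(5 - 2) - 1 ≡ 1. → (2, 1)
add G: (2, 1) + (6, 1). λ = (1 - 1)/(6 - 2) ≡ 0/4 mod 13. 4⁻¹ ≡ 10 (mod 13), so λ ≡ 0.
  x = λ² - 2 - 6 = 0 - 8 ≡ 5; y = λ·(2 - 5) - 1 ≡ 12. → (5, 12)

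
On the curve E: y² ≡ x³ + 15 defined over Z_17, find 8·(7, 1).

(7, 16)

Write P = (7, 1).
Repeated addition: build up to 8P.
2P: tangent at (7, 1): λ = (3·7² + 0)/(2·1) ≡ 11/2. 2⁻¹ ≡ 9 (mod 17) since 2·9 = 18 ≡ 1, so λ ≡ 11·9 ≡ 14.
  x = λ² - 7 - 7 = 196 - 14 ≡ 12; y = λ·(7 - 12) - 1 ≡ 14. → (12, 14)
3P: (12, 14) + (7, 1). λ = (1 - 14)/(7 - 12) ≡ 4/12 mod 17. 12⁻¹ ≡ 10 (mod 17) since 12·10 = 120 ≡ 1, so λ ≡ 6.
  x = λ² - 12 - 7 = 36 - 19 ≡ 0; y = λ·(12 - 0) - 14 ≡ 7. → (0, 7)
4P: (0, 7) + (7, 1). λ = (1 - 7)/(7 - 0) ≡ 11/7 mod 17. 7⁻¹ ≡ 5 (mod 17), so λ ≡ 4.
  x = λ² - 0 - 7 = 16 - 7 ≡ 9; y = λ·(0 - 9) - 7 ≡ 8. → (9, 8)
5P: (9, 8) + (7, 1). λ = (1 - 8)/(7 - 9) ≡ 10/15 mod 17. 15⁻¹ ≡ 8 (mod 17) since 15·8 = 120 ≡ 1, so λ ≡ 12.
  x = λ² - 9 - 7 = 144 - 16 ≡ 9; y = λ·(9 - 9) - 8 ≡ 9. → (9, 9)
6P: (9, 9) + (7, 1). λ = (1 - 9)/(7 - 9) ≡ 9/15 mod 17. 15⁻¹ ≡ 8 (mod 17), so λ ≡ 4.
  x = λ² - 9 - 7 = 16 - 16 ≡ 0; y = λ·(9 - 0) - 9 ≡ 10. → (0, 10)
7P: (0, 10) + (7, 1). λ = (1 - 10)/(7 - 0) ≡ 8/7 mod 17. 7⁻¹ ≡ 5 (mod 17), so λ ≡ 6.
  x = λ² - 0 - 7 = 36 - 7 ≡ 12; y = λ·(0 - 12) - 10 ≡ 3. → (12, 3)
8P: (12, 3) + (7, 1). λ = (1 - 3)/(7 - 12) ≡ 15/12 mod 17. 12⁻¹ ≡ 10 (mod 17) since 12·10 = 120 ≡ 1, so λ ≡ 14.
  x = λ² - 12 - 7 = 196 - 19 ≡ 7; y = λ·(12 - 7) - 3 ≡ 16. → (7, 16)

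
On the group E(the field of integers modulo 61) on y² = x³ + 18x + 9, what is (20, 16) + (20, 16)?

(16, 60)

tangent at (20, 16): λ = (3·20² + 18)/(2·16) ≡ 59/32. 32⁻¹ ≡ 21 (mod 61), so λ ≡ 59·21 ≡ 19.
  x = λ² - 20 - 20 = 361 - 40 ≡ 16; y = λ·(20 - 16) - 16 ≡ 60. → (16, 60)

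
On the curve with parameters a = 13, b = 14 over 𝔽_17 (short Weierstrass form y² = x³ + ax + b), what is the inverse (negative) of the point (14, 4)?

-(14, 4) = (14, -4 mod 17) = (14, 13).

(14, 13)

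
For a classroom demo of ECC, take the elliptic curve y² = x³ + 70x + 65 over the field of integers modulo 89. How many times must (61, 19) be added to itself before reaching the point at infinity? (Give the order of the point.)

10

2P: tangent at (61, 19): λ = (3·61² + 70)/(2·19) ≡ 19/38. 38⁻¹ ≡ 82 (mod 89), so λ ≡ 19·82 ≡ 45.
  x = λ² - 61 - 61 = 2025 - 122 ≡ 34; y = λ·(61 - 34) - 19 ≡ 39. → (34, 39)
3P: (34, 39) + (61, 19). λ = (19 - 39)/(61 - 34) ≡ 69/27 mod 89. 27⁻¹ ≡ 33 (mod 89), so λ ≡ 52.
  x = λ² - 34 - 61 = 2704 - 95 ≡ 28; y = λ·(34 - 28) - 39 ≡ 6. → (28, 6)
4P: (28, 6) + (61, 19). λ = (19 - 6)/(61 - 28) ≡ 13/33 mod 89. 33⁻¹ ≡ 27 (mod 89) since 33·27 = 891 ≡ 1, so λ ≡ 84.
  x = λ² - 28 - 61 = 7056 - 89 ≡ 25; y = λ·(28 - 25) - 6 ≡ 68. → (25, 68)
5P: (25, 68) + (61, 19). λ = (19 - 68)/(61 - 25) ≡ 40/36 mod 89. 36⁻¹ ≡ 47 (mod 89), so λ ≡ 11.
  x = λ² - 25 - 61 = 121 - 86 ≡ 35; y = λ·(25 - 35) - 68 ≡ 0. → (35, 0)
6P: (35, 0) + (61, 19). λ = (19 - 0)/(61 - 35) ≡ 19/26 mod 89. 26⁻¹ ≡ 24 (mod 89), so λ ≡ 11.
  x = λ² - 35 - 61 = 121 - 96 ≡ 25; y = λ·(35 - 25) - 0 ≡ 21. → (25, 21)
7P: (25, 21) + (61, 19). λ = (19 - 21)/(61 - 25) ≡ 87/36 mod 89. 36⁻¹ ≡ 47 (mod 89), so λ ≡ 84.
  x = λ² - 25 - 61 = 7056 - 86 ≡ 28; y = λ·(25 - 28) - 21 ≡ 83. → (28, 83)
8P: (28, 83) + (61, 19). λ = (19 - 83)/(61 - 28) ≡ 25/33 mod 89. 33⁻¹ ≡ 27 (mod 89) since 33·27 = 891 ≡ 1, so λ ≡ 52.
  x = λ² - 28 - 61 = 2704 - 89 ≡ 34; y = λ·(28 - 34) - 83 ≡ 50. → (34, 50)
9P: (34, 50) + (61, 19). λ = (19 - 50)/(61 - 34) ≡ 58/27 mod 89. 27⁻¹ ≡ 33 (mod 89) since 27·33 = 891 ≡ 1, so λ ≡ 45.
  x = λ² - 34 - 61 = 2025 - 95 ≡ 61; y = λ·(34 - 61) - 50 ≡ 70. → (61, 70)
10P: (61, 70) + (61, 19): same x and y₁ ≡ -y₂, so the sum is the point at infinity.
10P = the point at infinity, so the order is 10.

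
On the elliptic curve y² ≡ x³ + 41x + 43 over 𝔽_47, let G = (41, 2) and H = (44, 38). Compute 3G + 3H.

(46, 46)

First 3G:
Repeated addition: build up to 3G.
2G: tangent at (41, 2): λ = (3·41² + 41)/(2·2) ≡ 8/4. 4⁻¹ ≡ 12 (mod 47), so λ ≡ 8·12 ≡ 2.
  x = λ² - 41 - 41 = 4 - 82 ≡ 16; y = λ·(41 - 16) - 2 ≡ 1. → (16, 1)
3G: (16, 1) + (41, 2). λ = (2 - 1)/(41 - 16) ≡ 1/25 mod 47. 25⁻¹ ≡ 32 (mod 47), so λ ≡ 32.
  x = λ² - 16 - 41 = 1024 - 57 ≡ 27; y = λ·(16 - 27) - 1 ≡ 23. → (27, 23)
3G = (27, 23).
Next 3H:
Repeated addition: build up to 3H.
2H: tangent at (44, 38): λ = (3·44² + 41)/(2·38) ≡ 21/29. 29⁻¹ ≡ 13 (mod 47) since 29·13 = 377 ≡ 1, so λ ≡ 21·13 ≡ 38.
  x = λ² - 44 - 44 = 1444 - 88 ≡ 40; y = λ·(44 - 40) - 38 ≡ 20. → (40, 20)
3H: (40, 20) + (44, 38). λ = (38 - 20)/(44 - 40) ≡ 18/4 mod 47. 4⁻¹ ≡ 12 (mod 47), so λ ≡ 28.
  x = λ² - 40 - 44 = 784 - 84 ≡ 42; y = λ·(40 - 42) - 20 ≡ 18. → (42, 18)
3H = (42, 18).
Finally 3G + 3H:
(27, 23) + (42, 18). λ = (18 - 23)/(42 - 27) ≡ 42/15 mod 47. 15⁻¹ ≡ 22 (mod 47), so λ ≡ 31.
  x = λ² - 27 - 42 = 961 - 69 ≡ 46; y = λ·(27 - 46) - 23 ≡ 46. → (46, 46)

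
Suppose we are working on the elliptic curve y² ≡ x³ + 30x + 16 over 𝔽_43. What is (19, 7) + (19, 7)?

(15, 10)

tangent at (19, 7): λ = (3·19² + 30)/(2·7) ≡ 38/14. 14⁻¹ ≡ 40 (mod 43) since 14·40 = 560 ≡ 1, so λ ≡ 38·40 ≡ 15.
  x = λ² - 19 - 19 = 225 - 38 ≡ 15; y = λ·(19 - 15) - 7 ≡ 10. → (15, 10)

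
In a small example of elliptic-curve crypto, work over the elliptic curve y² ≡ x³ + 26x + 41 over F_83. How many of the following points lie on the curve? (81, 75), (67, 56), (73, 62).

(81, 75): 75² ≡ 64, rhs ≡ 64 → on.
(67, 56): 56² ≡ 65, rhs ≡ 11 → off.
(73, 62): 62² ≡ 26, rhs ≡ 26 → on.

2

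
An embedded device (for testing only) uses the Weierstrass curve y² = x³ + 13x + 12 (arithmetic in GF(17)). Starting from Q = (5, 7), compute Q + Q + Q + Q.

(5, 10)

Repeated addition: build up to 4Q.
2Q: tangent at (5, 7): λ = (3·5² + 13)/(2·7) ≡ 3/14. 14⁻¹ ≡ 11 (mod 17), so λ ≡ 3·11 ≡ 16.
  x = λ² - 5 - 5 = 256 - 10 ≡ 8; y = λ·(5 - 8) - 7 ≡ 13. → (8, 13)
3Q: (8, 13) + (5, 7). λ = (7 - 13)/(5 - 8) ≡ 11/14 mod 17. 14⁻¹ ≡ 11 (mod 17), so λ ≡ 2.
  x = λ² - 8 - 5 = 4 - 13 ≡ 8; y = λ·(8 - 8) - 13 ≡ 4. → (8, 4)
4Q: (8, 4) + (5, 7). λ = (7 - 4)/(5 - 8) ≡ 3/14 mod 17. 14⁻¹ ≡ 11 (mod 17) since 14·11 = 154 ≡ 1, so λ ≡ 16.
  x = λ² - 8 - 5 = 256 - 13 ≡ 5; y = λ·(8 - 5) - 4 ≡ 10. → (5, 10)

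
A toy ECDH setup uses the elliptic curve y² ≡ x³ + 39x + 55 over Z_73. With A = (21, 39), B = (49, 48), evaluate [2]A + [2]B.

(70, 38)

First 2A:
Repeated addition: build up to 2A.
2A: tangent at (21, 39): λ = (3·21² + 39)/(2·39) ≡ 48/5. 5⁻¹ ≡ 44 (mod 73), so λ ≡ 48·44 ≡ 68.
  x = λ² - 21 - 21 = 4624 - 42 ≡ 56; y = λ·(21 - 56) - 39 ≡ 63. → (56, 63)
2A = (56, 63).
Next 2B:
Repeated addition: build up to 2B.
2B: tangent at (49, 48): λ = (3·49² + 39)/(2·48) ≡ 15/23. 23⁻¹ ≡ 54 (mod 73) since 23·54 = 1242 ≡ 1, so λ ≡ 15·54 ≡ 7.
  x = λ² - 49 - 49 = 49 - 98 ≡ 24; y = λ·(49 - 24) - 48 ≡ 54. → (24, 54)
2B = (24, 54).
Finally 2A + 2B:
(56, 63) + (24, 54). λ = (54 - 63)/(24 - 56) ≡ 64/41 mod 73. 41⁻¹ ≡ 57 (mod 73), so λ ≡ 71.
  x = λ² - 56 - 24 = 5041 - 80 ≡ 70; y = λ·(56 - 70) - 63 ≡ 38. → (70, 38)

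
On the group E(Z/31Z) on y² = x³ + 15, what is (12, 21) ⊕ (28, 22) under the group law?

(26, 13)

(12, 21) + (28, 22). λ = (22 - 21)/(28 - 12) ≡ 1/16 mod 31. 16⁻¹ ≡ 2 (mod 31) since 16·2 = 32 ≡ 1, so λ ≡ 2.
  x = λ² - 12 - 28 = 4 - 40 ≡ 26; y = λ·(12 - 26) - 21 ≡ 13. → (26, 13)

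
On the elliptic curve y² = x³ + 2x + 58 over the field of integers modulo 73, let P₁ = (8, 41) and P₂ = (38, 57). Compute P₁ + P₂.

(62, 47)

(8, 41) + (38, 57). λ = (57 - 41)/(38 - 8) ≡ 16/30 mod 73. 30⁻¹ ≡ 56 (mod 73), so λ ≡ 20.
  x = λ² - 8 - 38 = 400 - 46 ≡ 62; y = λ·(8 - 62) - 41 ≡ 47. → (62, 47)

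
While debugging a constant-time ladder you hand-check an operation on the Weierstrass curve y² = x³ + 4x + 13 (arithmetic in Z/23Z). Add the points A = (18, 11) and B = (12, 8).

(22, 10)

(18, 11) + (12, 8). λ = (8 - 11)/(12 - 18) ≡ 20/17 mod 23. 17⁻¹ ≡ 19 (mod 23), so λ ≡ 12.
  x = λ² - 18 - 12 = 144 - 30 ≡ 22; y = λ·(18 - 22) - 11 ≡ 10. → (22, 10)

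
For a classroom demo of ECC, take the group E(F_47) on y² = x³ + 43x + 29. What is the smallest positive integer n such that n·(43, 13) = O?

2P: tangent at (43, 13): λ = (3·43² + 43)/(2·13) ≡ 44/26. 26⁻¹ ≡ 38 (mod 47), so λ ≡ 44·38 ≡ 27.
  x = λ² - 43 - 43 = 729 - 86 ≡ 32; y = λ·(43 - 32) - 13 ≡ 2. → (32, 2)
3P: (32, 2) + (43, 13). λ = (13 - 2)/(43 - 32) ≡ 11/11 mod 47. 11⁻¹ ≡ 30 (mod 47), so λ ≡ 1.
  x = λ² - 32 - 43 = 1 - 75 ≡ 20; y = λ·(32 - 20) - 2 ≡ 10. → (20, 10)
4P: (20, 10) + (43, 13). λ = (13 - 10)/(43 - 20) ≡ 3/23 mod 47. 23⁻¹ ≡ 45 (mod 47) since 23·45 = 1035 ≡ 1, so λ ≡ 41.
  x = λ² - 20 - 43 = 1681 - 63 ≡ 20; y = λ·(20 - 20) - 10 ≡ 37. → (20, 37)
5P: (20, 37) + (43, 13). λ = (13 - 37)/(43 - 20) ≡ 23/23 mod 47. 23⁻¹ ≡ 45 (mod 47) since 23·45 = 1035 ≡ 1, so λ ≡ 1.
  x = λ² - 20 - 43 = 1 - 63 ≡ 32; y = λ·(20 - 32) - 37 ≡ 45. → (32, 45)
6P: (32, 45) + (43, 13). λ = (13 - 45)/(43 - 32) ≡ 15/11 mod 47. 11⁻¹ ≡ 30 (mod 47) since 11·30 = 330 ≡ 1, so λ ≡ 27.
  x = λ² - 32 - 43 = 729 - 75 ≡ 43; y = λ·(32 - 43) - 45 ≡ 34. → (43, 34)
7P: (43, 34) + (43, 13): same x and y₁ ≡ -y₂, so the sum is O.
7P = O, so the order is 7.

7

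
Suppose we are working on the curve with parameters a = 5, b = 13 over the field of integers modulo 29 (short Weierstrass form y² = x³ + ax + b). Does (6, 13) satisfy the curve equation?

no

y² = 13² ≡ 24; x³ + 5x + 13 = 259 ≡ 27 (mod 29). 24 ≠ 27.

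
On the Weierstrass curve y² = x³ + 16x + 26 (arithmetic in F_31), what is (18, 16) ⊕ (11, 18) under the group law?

(16, 10)

(18, 16) + (11, 18). λ = (18 - 16)/(11 - 18) ≡ 2/24 mod 31. 24⁻¹ ≡ 22 (mod 31) since 24·22 = 528 ≡ 1, so λ ≡ 13.
  x = λ² - 18 - 11 = 169 - 29 ≡ 16; y = λ·(18 - 16) - 16 ≡ 10. → (16, 10)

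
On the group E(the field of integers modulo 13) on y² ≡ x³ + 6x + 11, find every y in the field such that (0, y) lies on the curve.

x³ + 6x + 11 = 11 ≡ 11 (mod 13).
11 is a non-residue mod 13; no y exists.

none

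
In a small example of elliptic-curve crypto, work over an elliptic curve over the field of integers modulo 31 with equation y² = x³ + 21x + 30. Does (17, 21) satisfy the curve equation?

no

y² = 21² ≡ 7; x³ + 21x + 30 = 5300 ≡ 30 (mod 31). 7 ≠ 30.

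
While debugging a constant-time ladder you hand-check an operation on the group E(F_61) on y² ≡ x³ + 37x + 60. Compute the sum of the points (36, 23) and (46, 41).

(53, 44)

(36, 23) + (46, 41). λ = (41 - 23)/(46 - 36) ≡ 18/10 mod 61. 10⁻¹ ≡ 55 (mod 61) since 10·55 = 550 ≡ 1, so λ ≡ 14.
  x = λ² - 36 - 46 = 196 - 82 ≡ 53; y = λ·(36 - 53) - 23 ≡ 44. → (53, 44)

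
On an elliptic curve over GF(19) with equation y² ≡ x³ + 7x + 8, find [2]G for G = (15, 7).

tangent at (15, 7): λ = (3·15² + 7)/(2·7) ≡ 17/14. 14⁻¹ ≡ 15 (mod 19), so λ ≡ 17·15 ≡ 8.
  x = λ² - 15 - 15 = 64 - 30 ≡ 15; y = λ·(15 - 15) - 7 ≡ 12. → (15, 12)

(15, 12)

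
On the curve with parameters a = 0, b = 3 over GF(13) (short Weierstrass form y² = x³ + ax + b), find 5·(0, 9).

Write Q = (0, 9).
Repeated addition: build up to 5Q.
2Q: tangent at (0, 9): λ = (3·0² + 0)/(2·9) ≡ 0/5. 5⁻¹ ≡ 8 (mod 13), so λ ≡ 0·8 ≡ 0.
  x = λ² - 0 - 0 = 0 - 0 ≡ 0; y = λ·(0 - 0) - 9 ≡ 4. → (0, 4)
3Q: (0, 4) + (0, 9): same x and y₁ ≡ -y₂, so the sum is O.
4Q: O + (0, 9) = (0, 9) (identity).
5Q: tangent at (0, 9): λ = (3·0² + 0)/(2·9) ≡ 0/5. 5⁻¹ ≡ 8 (mod 13), so λ ≡ 0·8 ≡ 0.
  x = λ² - 0 - 0 = 0 - 0 ≡ 0; y = λ·(0 - 0) - 9 ≡ 4. → (0, 4)

(0, 4)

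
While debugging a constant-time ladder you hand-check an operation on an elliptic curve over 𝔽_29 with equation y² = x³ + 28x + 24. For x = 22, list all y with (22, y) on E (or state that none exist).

6, 23

x³ + 28x + 24 = 11288 ≡ 7 (mod 29).
Square roots of 7 mod 29: 6 and 23 (since 6² = 36 ≡ 7).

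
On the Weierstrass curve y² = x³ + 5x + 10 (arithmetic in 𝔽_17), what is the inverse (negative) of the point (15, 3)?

-(15, 3) = (15, -3 mod 17) = (15, 14).

(15, 14)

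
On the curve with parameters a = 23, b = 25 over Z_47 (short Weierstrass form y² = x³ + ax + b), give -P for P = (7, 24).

(7, 23)

-(7, 24) = (7, -24 mod 47) = (7, 23).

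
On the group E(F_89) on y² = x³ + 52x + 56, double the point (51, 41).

tangent at (51, 41): λ = (3·51² + 52)/(2·41) ≡ 23/82. 82⁻¹ ≡ 38 (mod 89), so λ ≡ 23·38 ≡ 73.
  x = λ² - 51 - 51 = 5329 - 102 ≡ 65; y = λ·(51 - 65) - 41 ≡ 5. → (65, 5)

(65, 5)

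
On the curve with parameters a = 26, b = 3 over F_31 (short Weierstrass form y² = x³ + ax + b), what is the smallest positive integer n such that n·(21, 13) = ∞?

11

2P: tangent at (21, 13): λ = (3·21² + 26)/(2·13) ≡ 16/26. 26⁻¹ ≡ 6 (mod 31), so λ ≡ 16·6 ≡ 3.
  x = λ² - 21 - 21 = 9 - 42 ≡ 29; y = λ·(21 - 29) - 13 ≡ 25. → (29, 25)
3P: (29, 25) + (21, 13). λ = (13 - 25)/(21 - 29) ≡ 19/23 mod 31. 23⁻¹ ≡ 27 (mod 31), so λ ≡ 17.
  x = λ² - 29 - 21 = 289 - 50 ≡ 22; y = λ·(29 - 22) - 25 ≡ 1. → (22, 1)
4P: (22, 1) + (21, 13). λ = (13 - 1)/(21 - 22) ≡ 12/30 mod 31. 30⁻¹ ≡ 30 (mod 31) since 30·30 = 900 ≡ 1, so λ ≡ 19.
  x = λ² - 22 - 21 = 361 - 43 ≡ 8; y = λ·(22 - 8) - 1 ≡ 17. → (8, 17)
5P: (8, 17) + (21, 13). λ = (13 - 17)/(21 - 8) ≡ 27/13 mod 31. 13⁻¹ ≡ 12 (mod 31) since 13·12 = 156 ≡ 1, so λ ≡ 14.
  x = λ² - 8 - 21 = 196 - 29 ≡ 12; y = λ·(8 - 12) - 17 ≡ 20. → (12, 20)
6P: (12, 20) + (21, 13). λ = (13 - 20)/(21 - 12) ≡ 24/9 mod 31. 9⁻¹ ≡ 7 (mod 31) since 9·7 = 63 ≡ 1, so λ ≡ 13.
  x = λ² - 12 - 21 = 169 - 33 ≡ 12; y = λ·(12 - 12) - 20 ≡ 11. → (12, 11)
7P: (12, 11) + (21, 13). λ = (13 - 11)/(21 - 12) ≡ 2/9 mod 31. 9⁻¹ ≡ 7 (mod 31), so λ ≡ 14.
  x = λ² - 12 - 21 = 196 - 33 ≡ 8; y = λ·(12 - 8) - 11 ≡ 14. → (8, 14)
8P: (8, 14) + (21, 13). λ = (13 - 14)/(21 - 8) ≡ 30/13 mod 31. 13⁻¹ ≡ 12 (mod 31), so λ ≡ 19.
  x = λ² - 8 - 21 = 361 - 29 ≡ 22; y = λ·(8 - 22) - 14 ≡ 30. → (22, 30)
9P: (22, 30) + (21, 13). λ = (13 - 30)/(21 - 22) ≡ 14/30 mod 31. 30⁻¹ ≡ 30 (mod 31), so λ ≡ 17.
  x = λ² - 22 - 21 = 289 - 43 ≡ 29; y = λ·(22 - 29) - 30 ≡ 6. → (29, 6)
10P: (29, 6) + (21, 13). λ = (13 - 6)/(21 - 29) ≡ 7/23 mod 31. 23⁻¹ ≡ 27 (mod 31), so λ ≡ 3.
  x = λ² - 29 - 21 = 9 - 50 ≡ 21; y = λ·(29 - 21) - 6 ≡ 18. → (21, 18)
11P: (21, 18) + (21, 13): same x and y₁ ≡ -y₂, so the sum is ∞.
11P = ∞, so the order is 11.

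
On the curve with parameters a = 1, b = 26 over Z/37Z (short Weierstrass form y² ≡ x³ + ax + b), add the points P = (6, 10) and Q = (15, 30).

(15, 7)

(6, 10) + (15, 30). λ = (30 - 10)/(15 - 6) ≡ 20/9 mod 37. 9⁻¹ ≡ 33 (mod 37), so λ ≡ 31.
  x = λ² - 6 - 15 = 961 - 21 ≡ 15; y = λ·(6 - 15) - 10 ≡ 7. → (15, 7)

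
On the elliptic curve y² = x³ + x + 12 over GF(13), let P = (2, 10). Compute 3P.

Repeated addition: build up to 3P.
2P: tangent at (2, 10): λ = (3·2² + 1)/(2·10) ≡ 0/7. 7⁻¹ ≡ 2 (mod 13), so λ ≡ 0·2 ≡ 0.
  x = λ² - 2 - 2 = 0 - 4 ≡ 9; y = λ·(2 - 9) - 10 ≡ 3. → (9, 3)
3P: (9, 3) + (2, 10). λ = (10 - 3)/(2 - 9) ≡ 7/6 mod 13. 6⁻¹ ≡ 11 (mod 13), so λ ≡ 12.
  x = λ² - 9 - 2 = 144 - 11 ≡ 3; y = λ·(9 - 3) - 3 ≡ 4. → (3, 4)

(3, 4)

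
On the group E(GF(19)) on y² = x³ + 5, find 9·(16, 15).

Write G = (16, 15).
Repeated addition: build up to 9G.
2G: tangent at (16, 15): λ = (3·16² + 0)/(2·15) ≡ 8/11. 11⁻¹ ≡ 7 (mod 19), so λ ≡ 8·7 ≡ 18.
  x = λ² - 16 - 16 = 324 - 32 ≡ 7; y = λ·(16 - 7) - 15 ≡ 14. → (7, 14)
3G: (7, 14) + (16, 15). λ = (15 - 14)/(16 - 7) ≡ 1/9 mod 19. 9⁻¹ ≡ 17 (mod 19), so λ ≡ 17.
  x = λ² - 7 - 16 = 289 - 23 ≡ 0; y = λ·(7 - 0) - 14 ≡ 10. → (0, 10)
4G: (0, 10) + (16, 15). λ = (15 - 10)/(16 - 0) ≡ 5/16 mod 19. 16⁻¹ ≡ 6 (mod 19), so λ ≡ 11.
  x = λ² - 0 - 16 = 121 - 16 ≡ 10; y = λ·(0 - 10) - 10 ≡ 13. → (10, 13)
5G: (10, 13) + (16, 15). λ = (15 - 13)/(16 - 10) ≡ 2/6 mod 19. 6⁻¹ ≡ 16 (mod 19), so λ ≡ 13.
  x = λ² - 10 - 16 = 169 - 26 ≡ 10; y = λ·(10 - 10) - 13 ≡ 6. → (10, 6)
6G: (10, 6) + (16, 15). λ = (15 - 6)/(16 - 10) ≡ 9/6 mod 19. 6⁻¹ ≡ 16 (mod 19), so λ ≡ 11.
  x = λ² - 10 - 16 = 121 - 26 ≡ 0; y = λ·(10 - 0) - 6 ≡ 9. → (0, 9)
7G: (0, 9) + (16, 15). λ = (15 - 9)/(16 - 0) ≡ 6/16 mod 19. 16⁻¹ ≡ 6 (mod 19) since 16·6 = 96 ≡ 1, so λ ≡ 17.
  x = λ² - 0 - 16 = 289 - 16 ≡ 7; y = λ·(0 - 7) - 9 ≡ 5. → (7, 5)
8G: (7, 5) + (16, 15). λ = (15 - 5)/(16 - 7) ≡ 10/9 mod 19. 9⁻¹ ≡ 17 (mod 19) since 9·17 = 153 ≡ 1, so λ ≡ 18.
  x = λ² - 7 - 16 = 324 - 23 ≡ 16; y = λ·(7 - 16) - 5 ≡ 4. → (16, 4)
9G: (16, 4) + (16, 15): same x and y₁ ≡ -y₂, so the sum is O.

O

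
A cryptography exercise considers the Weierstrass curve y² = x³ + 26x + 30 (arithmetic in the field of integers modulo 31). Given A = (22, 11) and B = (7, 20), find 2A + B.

First 2A:
Repeated addition: build up to 2A.
2A: tangent at (22, 11): λ = (3·22² + 26)/(2·11) ≡ 21/22. 22⁻¹ ≡ 24 (mod 31) since 22·24 = 528 ≡ 1, so λ ≡ 21·24 ≡ 8.
  x = λ² - 22 - 22 = 64 - 44 ≡ 20; y = λ·(22 - 20) - 11 ≡ 5. → (20, 5)
2A = (20, 5).
Finally 2A + B:
(20, 5) + (7, 20). λ = (20 - 5)/(7 - 20) ≡ 15/18 mod 31. 18⁻¹ ≡ 19 (mod 31), so λ ≡ 6.
  x = λ² - 20 - 7 = 36 - 27 ≡ 9; y = λ·(20 - 9) - 5 ≡ 30. → (9, 30)

(9, 30)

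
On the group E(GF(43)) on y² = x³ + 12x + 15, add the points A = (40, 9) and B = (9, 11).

(0, 12)

(40, 9) + (9, 11). λ = (11 - 9)/(9 - 40) ≡ 2/12 mod 43. 12⁻¹ ≡ 18 (mod 43), so λ ≡ 36.
  x = λ² - 40 - 9 = 1296 - 49 ≡ 0; y = λ·(40 - 0) - 9 ≡ 12. → (0, 12)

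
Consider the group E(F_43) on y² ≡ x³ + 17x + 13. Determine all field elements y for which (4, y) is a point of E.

4, 39

x³ + 17x + 13 = 145 ≡ 16 (mod 43).
Square roots of 16 mod 43: 4 and 39 (since 4² = 16 ≡ 16).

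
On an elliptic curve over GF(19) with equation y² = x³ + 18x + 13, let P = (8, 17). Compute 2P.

(9, 7)

tangent at (8, 17): λ = (3·8² + 18)/(2·17) ≡ 1/15. 15⁻¹ ≡ 14 (mod 19) since 15·14 = 210 ≡ 1, so λ ≡ 1·14 ≡ 14.
  x = λ² - 8 - 8 = 196 - 16 ≡ 9; y = λ·(8 - 9) - 17 ≡ 7. → (9, 7)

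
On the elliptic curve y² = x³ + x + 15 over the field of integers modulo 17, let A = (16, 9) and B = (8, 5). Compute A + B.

(16, 9) + (8, 5). λ = (5 - 9)/(8 - 16) ≡ 13/9 mod 17. 9⁻¹ ≡ 2 (mod 17), so λ ≡ 9.
  x = λ² - 16 - 8 = 81 - 24 ≡ 6; y = λ·(16 - 6) - 9 ≡ 13. → (6, 13)

(6, 13)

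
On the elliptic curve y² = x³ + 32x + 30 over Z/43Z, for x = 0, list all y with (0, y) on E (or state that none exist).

x³ + 32x + 30 = 30 ≡ 30 (mod 43).
30 is a non-residue mod 43; no y exists.

none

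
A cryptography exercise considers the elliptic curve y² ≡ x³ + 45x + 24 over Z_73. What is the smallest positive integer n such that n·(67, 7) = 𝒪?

3

2P: tangent at (67, 7): λ = (3·67² + 45)/(2·7) ≡ 7/14. 14⁻¹ ≡ 47 (mod 73), so λ ≡ 7·47 ≡ 37.
  x = λ² - 67 - 67 = 1369 - 134 ≡ 67; y = λ·(67 - 67) - 7 ≡ 66. → (67, 66)
3P: (67, 66) + (67, 7): same x and y₁ ≡ -y₂, so the sum is 𝒪.
3P = 𝒪, so the order is 3.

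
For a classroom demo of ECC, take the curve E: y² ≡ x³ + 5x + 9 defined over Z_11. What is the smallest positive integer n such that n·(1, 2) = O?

2P: tangent at (1, 2): λ = (3·1² + 5)/(2·2) ≡ 8/4. 4⁻¹ ≡ 3 (mod 11), so λ ≡ 8·3 ≡ 2.
  x = λ² - 1 - 1 = 4 - 2 ≡ 2; y = λ·(1 - 2) - 2 ≡ 7. → (2, 7)
3P: (2, 7) + (1, 2). λ = (2 - 7)/(1 - 2) ≡ 6/10 mod 11. 10⁻¹ ≡ 10 (mod 11) since 10·10 = 100 ≡ 1, so λ ≡ 5.
  x = λ² - 2 - 1 = 25 - 3 ≡ 0; y = λ·(2 - 0) - 7 ≡ 3. → (0, 3)
4P: (0, 3) + (1, 2). λ = (2 - 3)/(1 - 0) ≡ 10/1 mod 11. 1⁻¹ ≡ 1 (mod 11), so λ ≡ 10.
  x = λ² - 0 - 1 = 100 - 1 ≡ 0; y = λ·(0 - 0) - 3 ≡ 8. → (0, 8)
5P: (0, 8) + (1, 2). λ = (2 - 8)/(1 - 0) ≡ 5/1 mod 11. 1⁻¹ ≡ 1 (mod 11), so λ ≡ 5.
  x = λ² - 0 - 1 = 25 - 1 ≡ 2; y = λ·(0 - 2) - 8 ≡ 4. → (2, 4)
6P: (2, 4) + (1, 2). λ = (2 - 4)/(1 - 2) ≡ 9/10 mod 11. 10⁻¹ ≡ 10 (mod 11), so λ ≡ 2.
  x = λ² - 2 - 1 = 4 - 3 ≡ 1; y = λ·(2 - 1) - 4 ≡ 9. → (1, 9)
7P: (1, 9) + (1, 2): same x and y₁ ≡ -y₂, so the sum is O.
7P = O, so the order is 7.

7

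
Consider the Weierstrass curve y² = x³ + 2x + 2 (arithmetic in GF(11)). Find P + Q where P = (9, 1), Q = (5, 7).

(9, 1) + (5, 7). λ = (7 - 1)/(5 - 9) ≡ 6/7 mod 11. 7⁻¹ ≡ 8 (mod 11), so λ ≡ 4.
  x = λ² - 9 - 5 = 16 - 14 ≡ 2; y = λ·(9 - 2) - 1 ≡ 5. → (2, 5)

(2, 5)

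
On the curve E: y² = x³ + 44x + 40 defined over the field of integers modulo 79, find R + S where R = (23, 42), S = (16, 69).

(23, 42) + (16, 69). λ = (69 - 42)/(16 - 23) ≡ 27/72 mod 79. 72⁻¹ ≡ 45 (mod 79), so λ ≡ 30.
  x = λ² - 23 - 16 = 900 - 39 ≡ 71; y = λ·(23 - 71) - 42 ≡ 19. → (71, 19)

(71, 19)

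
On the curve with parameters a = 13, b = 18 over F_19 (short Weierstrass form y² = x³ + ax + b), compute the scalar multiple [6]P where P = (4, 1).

Double-and-add on 6 = (110)₂. Start with P = (4, 1) for the leading 1-bit.
double: tangent at (4, 1): λ = (3·4² + 13)/(2·1) ≡ 4/2. 2⁻¹ ≡ 10 (mod 19), so λ ≡ 4·10 ≡ 2.
  x = λ² - 4 - 4 = 4 - 8 ≡ 15; y = λ·(4 - 15) - 1 ≡ 15. → (15, 15)
add P: (15, 15) + (4, 1). λ = (1 - 15)/(4 - 15) ≡ 5/8 mod 19. 8⁻¹ ≡ 12 (mod 19), so λ ≡ 3.
  x = λ² - 15 - 4 = 9 - 19 ≡ 9; y = λ·(15 - 9) - 15 ≡ 3. → (9, 3)
double: tangent at (9, 3): λ = (3·9² + 13)/(2·3) ≡ 9/6. 6⁻¹ ≡ 16 (mod 19), so λ ≡ 9·16 ≡ 11.
  x = λ² - 9 - 9 = 121 - 18 ≡ 8; y = λ·(9 - 8) - 3 ≡ 8. → (8, 8)

(8, 8)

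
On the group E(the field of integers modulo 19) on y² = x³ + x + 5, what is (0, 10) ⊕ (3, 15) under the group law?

(4, 15)

(0, 10) + (3, 15). λ = (15 - 10)/(3 - 0) ≡ 5/3 mod 19. 3⁻¹ ≡ 13 (mod 19), so λ ≡ 8.
  x = λ² - 0 - 3 = 64 - 3 ≡ 4; y = λ·(0 - 4) - 10 ≡ 15. → (4, 15)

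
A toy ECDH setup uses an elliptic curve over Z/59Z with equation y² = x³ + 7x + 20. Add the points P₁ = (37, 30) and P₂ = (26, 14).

(37, 30) + (26, 14). λ = (14 - 30)/(26 - 37) ≡ 43/48 mod 59. 48⁻¹ ≡ 16 (mod 59) since 48·16 = 768 ≡ 1, so λ ≡ 39.
  x = λ² - 37 - 26 = 1521 - 63 ≡ 42; y = λ·(37 - 42) - 30 ≡ 11. → (42, 11)

(42, 11)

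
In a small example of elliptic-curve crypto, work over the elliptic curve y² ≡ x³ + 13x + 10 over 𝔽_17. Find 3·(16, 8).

(6, 10)

Write Q = (16, 8).
Repeated addition: build up to 3Q.
2Q: tangent at (16, 8): λ = (3·16² + 13)/(2·8) ≡ 16/16. 16⁻¹ ≡ 16 (mod 17) since 16·16 = 256 ≡ 1, so λ ≡ 16·16 ≡ 1.
  x = λ² - 16 - 16 = 1 - 32 ≡ 3; y = λ·(16 - 3) - 8 ≡ 5. → (3, 5)
3Q: (3, 5) + (16, 8). λ = (8 - 5)/(16 - 3) ≡ 3/13 mod 17. 13⁻¹ ≡ 4 (mod 17), so λ ≡ 12.
  x = λ² - 3 - 16 = 144 - 19 ≡ 6; y = λ·(3 - 6) - 5 ≡ 10. → (6, 10)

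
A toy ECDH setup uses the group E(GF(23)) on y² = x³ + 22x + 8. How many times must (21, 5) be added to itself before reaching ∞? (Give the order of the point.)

2P: tangent at (21, 5): λ = (3·21² + 22)/(2·5) ≡ 11/10. 10⁻¹ ≡ 7 (mod 23), so λ ≡ 11·7 ≡ 8.
  x = λ² - 21 - 21 = 64 - 42 ≡ 22; y = λ·(21 - 22) - 5 ≡ 10. → (22, 10)
3P: (22, 10) + (21, 5). λ = (5 - 10)/(21 - 22) ≡ 18/22 mod 23. 22⁻¹ ≡ 22 (mod 23) since 22·22 = 484 ≡ 1, so λ ≡ 5.
  x = λ² - 22 - 21 = 25 - 43 ≡ 5; y = λ·(22 - 5) - 10 ≡ 6. → (5, 6)
4P: (5, 6) + (21, 5). λ = (5 - 6)/(21 - 5) ≡ 22/16 mod 23. 16⁻¹ ≡ 13 (mod 23) since 16·13 = 208 ≡ 1, so λ ≡ 10.
  x = λ² - 5 - 21 = 100 - 26 ≡ 5; y = λ·(5 - 5) - 6 ≡ 17. → (5, 17)
5P: (5, 17) + (21, 5). λ = (5 - 17)/(21 - 5) ≡ 11/16 mod 23. 16⁻¹ ≡ 13 (mod 23) since 16·13 = 208 ≡ 1, so λ ≡ 5.
  x = λ² - 5 - 21 = 25 - 26 ≡ 22; y = λ·(5 - 22) - 17 ≡ 13. → (22, 13)
6P: (22, 13) + (21, 5). λ = (5 - 13)/(21 - 22) ≡ 15/22 mod 23. 22⁻¹ ≡ 22 (mod 23) since 22·22 = 484 ≡ 1, so λ ≡ 8.
  x = λ² - 22 - 21 = 64 - 43 ≡ 21; y = λ·(22 - 21) - 13 ≡ 18. → (21, 18)
7P: (21, 18) + (21, 5): same x and y₁ ≡ -y₂, so the sum is ∞.
7P = ∞, so the order is 7.

7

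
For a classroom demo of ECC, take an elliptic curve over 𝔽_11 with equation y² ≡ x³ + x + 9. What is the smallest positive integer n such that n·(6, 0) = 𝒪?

2P: (6, 0) + (6, 0): same x and y₁ ≡ -y₂, so the sum is 𝒪.
2P = 𝒪, so the order is 2.

2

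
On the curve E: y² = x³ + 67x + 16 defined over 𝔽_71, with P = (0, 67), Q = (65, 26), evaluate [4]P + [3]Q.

First 4P:
Repeated addition: build up to 4P.
2P: tangent at (0, 67): λ = (3·0² + 67)/(2·67) ≡ 67/63. 63⁻¹ ≡ 62 (mod 71), so λ ≡ 67·62 ≡ 36.
  x = λ² - 0 - 0 = 1296 - 0 ≡ 18; y = λ·(0 - 18) - 67 ≡ 66. → (18, 66)
3P: (18, 66) + (0, 67). λ = (67 - 66)/(0 - 18) ≡ 1/53 mod 71. 53⁻¹ ≡ 67 (mod 71), so λ ≡ 67.
  x = λ² - 18 - 0 = 4489 - 18 ≡ 69; y = λ·(18 - 69) - 66 ≡ 67. → (69, 67)
4P: (69, 67) + (0, 67). λ = (67 - 67)/(0 - 69) ≡ 0/2 mod 71. 2⁻¹ ≡ 36 (mod 71) since 2·36 = 72 ≡ 1, so λ ≡ 0.
  x = λ² - 69 - 0 = 0 - 69 ≡ 2; y = λ·(69 - 2) - 67 ≡ 4. → (2, 4)
4P = (2, 4).
Next 3Q:
Repeated addition: build up to 3Q.
2Q: tangent at (65, 26): λ = (3·65² + 67)/(2·26) ≡ 33/52. 52⁻¹ ≡ 56 (mod 71), so λ ≡ 33·56 ≡ 2.
  x = λ² - 65 - 65 = 4 - 130 ≡ 16; y = λ·(65 - 16) - 26 ≡ 1. → (16, 1)
3Q: (16, 1) + (65, 26). λ = (26 - 1)/(65 - 16) ≡ 25/49 mod 71. 49⁻¹ ≡ 29 (mod 71), so λ ≡ 15.
  x = λ² - 16 - 65 = 225 - 81 ≡ 2; y = λ·(16 - 2) - 1 ≡ 67. → (2, 67)
3Q = (2, 67).
Finally 4P + 3Q:
(2, 4) + (2, 67): same x and y₁ ≡ -y₂, so the sum is 𝒪.

O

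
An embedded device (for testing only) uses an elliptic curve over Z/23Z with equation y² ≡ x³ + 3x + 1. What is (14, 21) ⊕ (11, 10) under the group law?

(14, 2)

(14, 21) + (11, 10). λ = (10 - 21)/(11 - 14) ≡ 12/20 mod 23. 20⁻¹ ≡ 15 (mod 23) since 20·15 = 300 ≡ 1, so λ ≡ 19.
  x = λ² - 14 - 11 = 361 - 25 ≡ 14; y = λ·(14 - 14) - 21 ≡ 2. → (14, 2)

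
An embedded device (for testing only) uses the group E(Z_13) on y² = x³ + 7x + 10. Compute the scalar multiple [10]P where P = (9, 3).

(0, 7)

Repeated addition: build up to 10P.
2P: tangent at (9, 3): λ = (3·9² + 7)/(2·3) ≡ 3/6. 6⁻¹ ≡ 11 (mod 13), so λ ≡ 3·11 ≡ 7.
  x = λ² - 9 - 9 = 49 - 18 ≡ 5; y = λ·(9 - 5) - 3 ≡ 12. → (5, 12)
3P: (5, 12) + (9, 3). λ = (3 - 12)/(9 - 5) ≡ 4/4 mod 13. 4⁻¹ ≡ 10 (mod 13) since 4·10 = 40 ≡ 1, so λ ≡ 1.
  x = λ² - 5 - 9 = 1 - 14 ≡ 0; y = λ·(5 - 0) - 12 ≡ 6. → (0, 6)
4P: (0, 6) + (9, 3). λ = (3 - 6)/(9 - 0) ≡ 10/9 mod 13. 9⁻¹ ≡ 3 (mod 13) since 9·3 = 27 ≡ 1, so λ ≡ 4.
  x = λ² - 0 - 9 = 16 - 9 ≡ 7; y = λ·(0 - 7) - 6 ≡ 5. → (7, 5)
5P: (7, 5) + (9, 3). λ = (3 - 5)/(9 - 7) ≡ 11/2 mod 13. 2⁻¹ ≡ 7 (mod 13), so λ ≡ 12.
  x = λ² - 7 - 9 = 144 - 16 ≡ 11; y = λ·(7 - 11) - 5 ≡ 12. → (11, 12)
6P: (11, 12) + (9, 3). λ = (3 - 12)/(9 - 11) ≡ 4/11 mod 13. 11⁻¹ ≡ 6 (mod 13), so λ ≡ 11.
  x = λ² - 11 - 9 = 121 - 20 ≡ 10; y = λ·(11 - 10) - 12 ≡ 12. → (10, 12)
7P: (10, 12) + (9, 3). λ = (3 - 12)/(9 - 10) ≡ 4/12 mod 13. 12⁻¹ ≡ 12 (mod 13) since 12·12 = 144 ≡ 1, so λ ≡ 9.
  x = λ² - 10 - 9 = 81 - 19 ≡ 10; y = λ·(10 - 10) - 12 ≡ 1. → (10, 1)
8P: (10, 1) + (9, 3). λ = (3 - 1)/(9 - 10) ≡ 2/12 mod 13. 12⁻¹ ≡ 12 (mod 13), so λ ≡ 11.
  x = λ² - 10 - 9 = 121 - 19 ≡ 11; y = λ·(10 - 11) - 1 ≡ 1. → (11, 1)
9P: (11, 1) + (9, 3). λ = (3 - 1)/(9 - 11) ≡ 2/11 mod 13. 11⁻¹ ≡ 6 (mod 13), so λ ≡ 12.
  x = λ² - 11 - 9 = 144 - 20 ≡ 7; y = λ·(11 - 7) - 1 ≡ 8. → (7, 8)
10P: (7, 8) + (9, 3). λ = (3 - 8)/(9 - 7) ≡ 8/2 mod 13. 2⁻¹ ≡ 7 (mod 13) since 2·7 = 14 ≡ 1, so λ ≡ 4.
  x = λ² - 7 - 9 = 16 - 16 ≡ 0; y = λ·(7 - 0) - 8 ≡ 7. → (0, 7)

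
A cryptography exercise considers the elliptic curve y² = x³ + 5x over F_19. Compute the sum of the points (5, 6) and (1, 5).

(0, 0)

(5, 6) + (1, 5). λ = (5 - 6)/(1 - 5) ≡ 18/15 mod 19. 15⁻¹ ≡ 14 (mod 19), so λ ≡ 5.
  x = λ² - 5 - 1 = 25 - 6 ≡ 0; y = λ·(5 - 0) - 6 ≡ 0. → (0, 0)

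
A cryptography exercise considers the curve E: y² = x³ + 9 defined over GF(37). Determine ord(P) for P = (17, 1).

2P: tangent at (17, 1): λ = (3·17² + 0)/(2·1) ≡ 16/2. 2⁻¹ ≡ 19 (mod 37) since 2·19 = 38 ≡ 1, so λ ≡ 16·19 ≡ 8.
  x = λ² - 17 - 17 = 64 - 34 ≡ 30; y = λ·(17 - 30) - 1 ≡ 6. → (30, 6)
3P: (30, 6) + (17, 1). λ = (1 - 6)/(17 - 30) ≡ 32/24 mod 37. 24⁻¹ ≡ 17 (mod 37) since 24·17 = 408 ≡ 1, so λ ≡ 26.
  x = λ² - 30 - 17 = 676 - 47 ≡ 0; y = λ·(30 - 0) - 6 ≡ 34. → (0, 34)
4P: (0, 34) + (17, 1). λ = (1 - 34)/(17 - 0) ≡ 4/17 mod 37. 17⁻¹ ≡ 24 (mod 37), so λ ≡ 22.
  x = λ² - 0 - 17 = 484 - 17 ≡ 23; y = λ·(0 - 23) - 34 ≡ 15. → (23, 15)
5P: (23, 15) + (17, 1). λ = (1 - 15)/(17 - 23) ≡ 23/31 mod 37. 31⁻¹ ≡ 6 (mod 37), so λ ≡ 27.
  x = λ² - 23 - 17 = 729 - 40 ≡ 23; y = λ·(23 - 23) - 15 ≡ 22. → (23, 22)
6P: (23, 22) + (17, 1). λ = (1 - 22)/(17 - 23) ≡ 16/31 mod 37. 31⁻¹ ≡ 6 (mod 37), so λ ≡ 22.
  x = λ² - 23 - 17 = 484 - 40 ≡ 0; y = λ·(23 - 0) - 22 ≡ 3. → (0, 3)
7P: (0, 3) + (17, 1). λ = (1 - 3)/(17 - 0) ≡ 35/17 mod 37. 17⁻¹ ≡ 24 (mod 37), so λ ≡ 26.
  x = λ² - 0 - 17 = 676 - 17 ≡ 30; y = λ·(0 - 30) - 3 ≡ 31. → (30, 31)
8P: (30, 31) + (17, 1). λ = (1 - 31)/(17 - 30) ≡ 7/24 mod 37. 24⁻¹ ≡ 17 (mod 37) since 24·17 = 408 ≡ 1, so λ ≡ 8.
  x = λ² - 30 - 17 = 64 - 47 ≡ 17; y = λ·(30 - 17) - 31 ≡ 36. → (17, 36)
9P: (17, 36) + (17, 1): same x and y₁ ≡ -y₂, so the sum is 𝒪.
9P = 𝒪, so the order is 9.

9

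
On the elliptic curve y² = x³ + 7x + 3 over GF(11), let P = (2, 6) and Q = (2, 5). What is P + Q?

O

The two points share x = 2 and their y-coordinates satisfy 6 + 5 ≡ 0 (mod 11), so they are inverses. Their sum is O.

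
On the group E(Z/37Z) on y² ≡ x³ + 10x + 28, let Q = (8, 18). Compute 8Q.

(8, 18)

Double-and-add on 8 = (1000)₂. Start with Q = (8, 18) for the leading 1-bit.
double: tangent at (8, 18): λ = (3·8² + 10)/(2·18) ≡ 17/36. 36⁻¹ ≡ 36 (mod 37), so λ ≡ 17·36 ≡ 20.
  x = λ² - 8 - 8 = 400 - 16 ≡ 14; y = λ·(8 - 14) - 18 ≡ 10. → (14, 10)
double: tangent at (14, 10): λ = (3·14² + 10)/(2·10) ≡ 6/20. 20⁻¹ ≡ 13 (mod 37) since 20·13 = 260 ≡ 1, so λ ≡ 6·13 ≡ 4.
  x = λ² - 14 - 14 = 16 - 28 ≡ 25; y = λ·(14 - 25) - 10 ≡ 20. → (25, 20)
double: tangent at (25, 20): λ = (3·25² + 10)/(2·20) ≡ 35/3. 3⁻¹ ≡ 25 (mod 37), so λ ≡ 35·25 ≡ 24.
  x = λ² - 25 - 25 = 576 - 50 ≡ 8; y = λ·(25 - 8) - 20 ≡ 18. → (8, 18)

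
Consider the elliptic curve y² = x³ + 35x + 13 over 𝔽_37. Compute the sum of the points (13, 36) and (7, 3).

(13, 36) + (7, 3). λ = (3 - 36)/(7 - 13) ≡ 4/31 mod 37. 31⁻¹ ≡ 6 (mod 37), so λ ≡ 24.
  x = λ² - 13 - 7 = 576 - 20 ≡ 1; y = λ·(13 - 1) - 36 ≡ 30. → (1, 30)

(1, 30)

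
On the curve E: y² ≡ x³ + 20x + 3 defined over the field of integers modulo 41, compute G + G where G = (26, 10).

tangent at (26, 10): λ = (3·26² + 20)/(2·10) ≡ 39/20. 20⁻¹ ≡ 39 (mod 41), so λ ≡ 39·39 ≡ 4.
  x = λ² - 26 - 26 = 16 - 52 ≡ 5; y = λ·(26 - 5) - 10 ≡ 33. → (5, 33)

(5, 33)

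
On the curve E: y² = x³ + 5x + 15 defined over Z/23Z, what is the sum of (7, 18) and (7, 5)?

The two points share x = 7 and their y-coordinates satisfy 18 + 5 ≡ 0 (mod 23), so they are inverses. Their sum is the point at infinity.

O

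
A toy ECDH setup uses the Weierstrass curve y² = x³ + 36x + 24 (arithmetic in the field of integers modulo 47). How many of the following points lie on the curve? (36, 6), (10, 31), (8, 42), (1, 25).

4

(36, 6): 6² ≡ 36, rhs ≡ 36 → on.
(10, 31): 31² ≡ 21, rhs ≡ 21 → on.
(8, 42): 42² ≡ 25, rhs ≡ 25 → on.
(1, 25): 25² ≡ 14, rhs ≡ 14 → on.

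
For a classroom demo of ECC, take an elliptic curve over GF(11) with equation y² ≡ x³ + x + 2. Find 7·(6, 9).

Write G = (6, 9).
Double-and-add on 7 = (111)₂. Start with G = (6, 9) for the leading 1-bit.
double: tangent at (6, 9): λ = (3·6² + 1)/(2·9) ≡ 10/7. 7⁻¹ ≡ 8 (mod 11), so λ ≡ 10·8 ≡ 3.
  x = λ² - 6 - 6 = 9 - 12 ≡ 8; y = λ·(6 - 8) - 9 ≡ 7. → (8, 7)
add G: (8, 7) + (6, 9). λ = (9 - 7)/(6 - 8) ≡ 2/9 mod 11. 9⁻¹ ≡ 5 (mod 11), so λ ≡ 10.
  x = λ² - 8 - 6 = 100 - 14 ≡ 9; y = λ·(8 - 9) - 7 ≡ 5. → (9, 5)
double: tangent at (9, 5): λ = (3·9² + 1)/(2·5) ≡ 2/10. 10⁻¹ ≡ 10 (mod 11), so λ ≡ 2·10 ≡ 9.
  x = λ² - 9 - 9 = 81 - 18 ≡ 8; y = λ·(9 - 8) - 5 ≡ 4. → (8, 4)
add G: (8, 4) + (6, 9). λ = (9 - 4)/(6 - 8) ≡ 5/9 mod 11. 9⁻¹ ≡ 5 (mod 11), so λ ≡ 3.
  x = λ² - 8 - 6 = 9 - 14 ≡ 6; y = λ·(8 - 6) - 4 ≡ 2. → (6, 2)

(6, 2)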